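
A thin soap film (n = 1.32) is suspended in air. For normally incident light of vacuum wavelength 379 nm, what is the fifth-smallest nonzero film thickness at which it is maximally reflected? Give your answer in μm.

At the upper boundary (n = 1.0 to n = 1.32) the reflected ray undergoes a half-wave phase shift.
Bottom surface (1.32 → 1.0): reflection off a lower-index medium gives no phase shift.
The two reflections differ by half a wavelength.
So the condition for constructive reflection is 2 n t = (m + ½) λ.
The fifth-smallest nonzero thickness corresponds to m = 4: t = (m + ½) λ / (2 n) = 4.50 × 379 / (2 × 1.32) = 646 nm.

0.646 μm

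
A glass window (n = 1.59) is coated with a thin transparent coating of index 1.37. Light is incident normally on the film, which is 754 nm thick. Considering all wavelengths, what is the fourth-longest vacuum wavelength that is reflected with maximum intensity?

516 nm

Ray reflecting at the top interface goes from n = 1.0 toward n = 1.37: a half-wave phase shift.
Ray reflecting at the bottom interface goes from n = 1.37 toward n = 1.59: a half-wave phase shift.
Net: no relative phase inversion (both shifts match).
With no net inversion, constructive interference in reflection requires 2 n t = m λ.
λ = 2 n t / m. The fourth-longest wavelength is m = 4: λ = 2 × 1.37 × 754 / 4.00 = 516 nm.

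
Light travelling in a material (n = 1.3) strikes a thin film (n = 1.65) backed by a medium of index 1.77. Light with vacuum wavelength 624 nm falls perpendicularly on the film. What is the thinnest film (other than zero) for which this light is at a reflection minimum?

94.5 nm

Top surface (1.3 → 1.65): reflection off a higher-index medium gives a half-wave phase shift.
Bottom surface (1.65 → 1.77): reflection off a higher-index medium gives a half-wave phase shift.
The two reflections carry the same phase change, so no net offset.
So the condition for destructive reflection is 2 n t = (m + ½) λ.
Minimum at m = 0: t = λ / (4 n) = 624 / (4 × 1.65) = 94.5 nm.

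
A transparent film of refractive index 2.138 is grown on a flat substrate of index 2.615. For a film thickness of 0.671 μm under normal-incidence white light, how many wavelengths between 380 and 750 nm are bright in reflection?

Top surface (1.0 → 2.138): reflection off a higher-index medium gives a half-wave phase shift.
Bottom surface (2.138 → 2.615): reflection off a higher-index medium gives a half-wave phase shift.
Net: no relative phase inversion (both shifts match).
So the condition for constructive reflection is 2 n t = m λ.
λ = 2 n t / m = 2869 / m nm.
m=3: 956 nm (IR); m=4: 717 nm (visible); m=5: 574 nm (visible); m=6: 478 nm (visible); m=7: 410 nm (visible); m=8: 359 nm (UV).

4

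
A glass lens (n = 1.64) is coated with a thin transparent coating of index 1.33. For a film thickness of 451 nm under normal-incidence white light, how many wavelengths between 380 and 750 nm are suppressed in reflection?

1

At the upper boundary (n = 1.0 to n = 1.33) the reflected ray undergoes a half-wave phase shift.
At the lower boundary (n = 1.33 to n = 1.64) the reflected ray undergoes a half-wave phase shift.
Zero or two π shifts → no net half-wave offset.
For dark reflection here: 2 n t = (m + ½) λ.
λ = 2 n t / (m + ½) = 1200 / (m + ½) nm.
m=1: 800 nm (IR); m=2: 480 nm (visible); m=3: 343 nm (UV).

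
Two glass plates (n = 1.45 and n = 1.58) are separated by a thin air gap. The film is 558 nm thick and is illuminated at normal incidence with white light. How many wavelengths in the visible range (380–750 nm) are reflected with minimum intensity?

1

Top surface (1.45 → 1.0): reflection off a lower-index medium gives no phase shift.
Bottom surface (1.0 → 1.58): reflection off a higher-index medium gives a half-wave phase shift.
The two reflections differ by half a wavelength.
So the condition for destructive reflection is 2 n t = m λ.
λ = 2 n t / m = 1116 / m nm.
m=1: 1116 nm (IR); m=2: 558 nm (visible); m=3: 372 nm (UV).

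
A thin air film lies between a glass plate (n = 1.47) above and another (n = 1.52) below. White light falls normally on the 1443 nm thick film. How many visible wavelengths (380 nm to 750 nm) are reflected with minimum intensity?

4

Ray reflecting at the top interface goes from n = 1.47 toward n = 1.0: no phase shift.
Bottom surface (1.0 → 1.52): reflection off a higher-index medium gives a half-wave phase shift.
Exactly one π shift → a net half-wave offset.
So the condition for destructive reflection is 2 n t = m λ.
λ = 2 n t / m = 2886 / m nm.
m=3: 962 nm (IR); m=4: 722 nm (visible); m=5: 577 nm (visible); m=6: 481 nm (visible); m=7: 412 nm (visible); m=8: 361 nm (UV).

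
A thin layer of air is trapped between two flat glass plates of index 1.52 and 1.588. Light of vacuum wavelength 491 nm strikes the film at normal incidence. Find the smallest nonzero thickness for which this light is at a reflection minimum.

246 nm

Ray reflecting at the top interface goes from n = 1.52 toward n = 1.0: no phase shift.
At the lower boundary (n = 1.0 to n = 1.588) the reflected ray undergoes a half-wave phase shift.
Exactly one π shift → a net half-wave offset.
With one net inversion, destructive interference in reflection requires 2 n t = m λ.
The smallest nonzero thickness corresponds to m = 1: t = m λ / (2 n) = 1.00 × 491 / (2 × 1.0) = 246 nm.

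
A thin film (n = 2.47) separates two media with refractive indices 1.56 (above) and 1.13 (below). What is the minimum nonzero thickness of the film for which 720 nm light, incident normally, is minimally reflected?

146 nm

Ray reflecting at the top interface goes from n = 1.56 toward n = 2.47: a half-wave phase shift.
At the lower boundary (n = 2.47 to n = 1.13) the reflected ray undergoes no phase shift.
The two reflections differ by half a wavelength.
For minimum reflection here: 2 n t = m λ.
Minimum nonzero at m = 1: t = λ / (2 n) = 720 / (2 × 2.47) = 146 nm.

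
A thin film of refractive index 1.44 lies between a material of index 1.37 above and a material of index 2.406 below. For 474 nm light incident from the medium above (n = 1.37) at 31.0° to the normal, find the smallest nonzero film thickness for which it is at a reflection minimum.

94.4 nm

Top surface (1.37 → 1.44): reflection off a higher-index medium gives a half-wave phase shift.
At the lower boundary (n = 1.44 to n = 2.406) the reflected ray undergoes a half-wave phase shift.
Net: no relative phase inversion (both shifts match).
For dark reflection here: 2 n t cos θ_r = (m + ½) λ.
Snell's law: 1.37 sin 31.0° = 1.44 sin θ_r → sin θ_r = 0.490, cos θ_r = 0.872.
Minimum at m = 0: t = λ / (4 n cos θ_r) = 474 / (4 × 1.44 × 0.872) = 94.4 nm.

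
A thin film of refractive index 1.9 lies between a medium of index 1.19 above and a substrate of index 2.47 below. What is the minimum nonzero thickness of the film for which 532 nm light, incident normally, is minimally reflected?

70.0 nm

Ray reflecting at the top interface goes from n = 1.19 toward n = 1.9: a half-wave phase shift.
At the lower boundary (n = 1.9 to n = 2.47) the reflected ray undergoes a half-wave phase shift.
The two reflections carry the same phase change, so no net offset.
For dark reflection here: 2 n t = (m + ½) λ.
Minimum at m = 0: t = λ / (4 n) = 532 / (4 × 1.9) = 70.0 nm.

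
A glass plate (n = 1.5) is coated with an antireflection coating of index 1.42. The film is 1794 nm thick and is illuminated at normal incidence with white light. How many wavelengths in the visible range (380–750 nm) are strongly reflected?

7

Top surface (1.0 → 1.42): reflection off a higher-index medium gives a half-wave phase shift.
At the lower boundary (n = 1.42 to n = 1.5) the reflected ray undergoes a half-wave phase shift.
Zero or two π shifts → no net half-wave offset.
With no net inversion, constructive interference in reflection requires 2 n t = m λ.
λ = 2 n t / m = 5095 / m nm.
m=6: 849 nm (IR); m=7: 728 nm (visible); m=8: 637 nm (visible); m=9: 566 nm (visible); m=10: 509 nm (visible); m=11: 463 nm (visible); m=12: 425 nm (visible); m=13: 392 nm (visible); m=14: 364 nm (UV).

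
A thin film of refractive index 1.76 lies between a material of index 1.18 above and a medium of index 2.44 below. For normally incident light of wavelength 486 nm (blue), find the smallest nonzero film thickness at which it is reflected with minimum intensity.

69.0 nm

Top surface (1.18 → 1.76): reflection off a higher-index medium gives a half-wave phase shift.
Ray reflecting at the bottom interface goes from n = 1.76 toward n = 2.44: a half-wave phase shift.
Net: no relative phase inversion (both shifts match).
With no net inversion, destructive interference in reflection requires 2 n t = (m + ½) λ.
Minimum at m = 0: t = λ / (4 n) = 486 / (4 × 1.76) = 69.0 nm.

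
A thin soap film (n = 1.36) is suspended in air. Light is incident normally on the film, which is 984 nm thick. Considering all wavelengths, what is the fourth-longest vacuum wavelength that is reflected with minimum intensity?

669 nm

At the upper boundary (n = 1.0 to n = 1.36) the reflected ray undergoes a half-wave phase shift.
Bottom surface (1.36 → 1.0): reflection off a lower-index medium gives no phase shift.
Net: one phase inversion between the two reflected rays.
For dark reflection here: 2 n t = m λ.
λ = 2 n t / m. The fourth-longest wavelength is m = 4: λ = 2 × 1.36 × 984 / 4.00 = 669 nm.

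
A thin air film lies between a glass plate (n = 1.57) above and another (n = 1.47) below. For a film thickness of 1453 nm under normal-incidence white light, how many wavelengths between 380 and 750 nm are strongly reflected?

4

Top surface (1.57 → 1.0): reflection off a lower-index medium gives no phase shift.
At the lower boundary (n = 1.0 to n = 1.47) the reflected ray undergoes a half-wave phase shift.
The two reflections differ by half a wavelength.
So the condition for constructive reflection is 2 n t = (m + ½) λ.
λ = 2 n t / (m + ½) = 2906 / (m + ½) nm.
m=3: 830 nm (IR); m=4: 646 nm (visible); m=5: 528 nm (visible); m=6: 447 nm (visible); m=7: 387 nm (visible); m=8: 342 nm (UV).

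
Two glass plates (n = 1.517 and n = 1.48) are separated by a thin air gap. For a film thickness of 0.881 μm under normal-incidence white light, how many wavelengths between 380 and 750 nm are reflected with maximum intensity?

Top surface (1.517 → 1.0): reflection off a lower-index medium gives no phase shift.
Bottom surface (1.0 → 1.48): reflection off a higher-index medium gives a half-wave phase shift.
Net: one phase inversion between the two reflected rays.
For maximum reflection here: 2 n t = (m + ½) λ.
λ = 2 n t / (m + ½) = 1762 / (m + ½) nm.
m=1: 1175 nm (IR); m=2: 705 nm (visible); m=3: 503 nm (visible); m=4: 392 nm (visible); m=5: 320 nm (UV).

3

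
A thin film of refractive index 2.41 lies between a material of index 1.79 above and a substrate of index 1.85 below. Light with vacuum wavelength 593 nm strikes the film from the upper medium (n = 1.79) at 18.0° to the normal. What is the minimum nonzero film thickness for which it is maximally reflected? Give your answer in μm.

Ray reflecting at the top interface goes from n = 1.79 toward n = 2.41: a half-wave phase shift.
Ray reflecting at the bottom interface goes from n = 2.41 toward n = 1.85: no phase shift.
The two reflections differ by half a wavelength.
For maximum reflection here: 2 n t cos θ_r = (m + ½) λ.
Snell's law: 1.79 sin 18.0° = 2.41 sin θ_r → sin θ_r = 0.230, cos θ_r = 0.973.
Minimum at m = 0: t = λ / (4 n cos θ_r) = 593 / (4 × 2.41 × 0.973) = 63.2 nm.

0.0632 μm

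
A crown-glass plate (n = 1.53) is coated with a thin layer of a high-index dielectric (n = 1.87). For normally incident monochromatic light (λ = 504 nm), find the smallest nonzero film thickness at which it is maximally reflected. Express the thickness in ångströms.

674 Å

Ray reflecting at the top interface goes from n = 1.0 toward n = 1.87: a half-wave phase shift.
At the lower boundary (n = 1.87 to n = 1.53) the reflected ray undergoes no phase shift.
The two reflections differ by half a wavelength.
So the condition for constructive reflection is 2 n t = (m + ½) λ.
Minimum at m = 0: t = λ / (4 n) = 504 / (4 × 1.87) = 67.4 nm.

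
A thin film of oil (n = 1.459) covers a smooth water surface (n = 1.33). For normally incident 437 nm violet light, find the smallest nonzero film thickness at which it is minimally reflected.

Top surface (1.0 → 1.459): reflection off a higher-index medium gives a half-wave phase shift.
Ray reflecting at the bottom interface goes from n = 1.459 toward n = 1.33: no phase shift.
Net: one phase inversion between the two reflected rays.
With one net inversion, destructive interference in reflection requires 2 n t = m λ.
Minimum nonzero at m = 1: t = λ / (2 n) = 437 / (2 × 1.459) = 150 nm.

150 nm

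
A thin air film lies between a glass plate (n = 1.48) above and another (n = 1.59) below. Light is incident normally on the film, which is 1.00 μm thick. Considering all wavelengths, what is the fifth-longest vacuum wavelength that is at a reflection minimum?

400 nm

Top surface (1.48 → 1.0): reflection off a lower-index medium gives no phase shift.
Ray reflecting at the bottom interface goes from n = 1.0 toward n = 1.59: a half-wave phase shift.
Exactly one π shift → a net half-wave offset.
For minimum reflection here: 2 n t = m λ.
λ = 2 n t / m. The fifth-longest wavelength is m = 5: λ = 2 × 1.0 × 1000 / 5.00 = 400 nm.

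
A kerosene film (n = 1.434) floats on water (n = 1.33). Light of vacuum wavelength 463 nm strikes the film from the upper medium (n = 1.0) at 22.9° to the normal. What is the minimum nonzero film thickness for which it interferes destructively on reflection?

At the upper boundary (n = 1.0 to n = 1.434) the reflected ray undergoes a half-wave phase shift.
At the lower boundary (n = 1.434 to n = 1.33) the reflected ray undergoes no phase shift.
The two reflections differ by half a wavelength.
With one net inversion, destructive interference in reflection requires 2 n t cos θ_r = m λ.
Snell's law: 1.0 sin 22.9° = 1.434 sin θ_r → sin θ_r = 0.271, cos θ_r = 0.962.
Minimum nonzero at m = 1: t = λ / (2 n cos θ_r) = 463 / (2 × 1.434 × 0.962) = 168 nm.

168 nm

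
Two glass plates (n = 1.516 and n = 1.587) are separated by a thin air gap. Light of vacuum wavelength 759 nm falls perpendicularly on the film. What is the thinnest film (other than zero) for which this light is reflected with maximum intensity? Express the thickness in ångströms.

1898 Å

Ray reflecting at the top interface goes from n = 1.516 toward n = 1.0: no phase shift.
At the lower boundary (n = 1.0 to n = 1.587) the reflected ray undergoes a half-wave phase shift.
Exactly one π shift → a net half-wave offset.
So the condition for constructive reflection is 2 n t = (m + ½) λ.
Minimum at m = 0: t = λ / (4 n) = 759 / (4 × 1.0) = 190 nm.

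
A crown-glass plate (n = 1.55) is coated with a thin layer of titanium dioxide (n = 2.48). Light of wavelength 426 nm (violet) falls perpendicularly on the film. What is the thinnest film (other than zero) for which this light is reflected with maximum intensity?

At the upper boundary (n = 1.0 to n = 2.48) the reflected ray undergoes a half-wave phase shift.
At the lower boundary (n = 2.48 to n = 1.55) the reflected ray undergoes no phase shift.
Net: one phase inversion between the two reflected rays.
So the condition for constructive reflection is 2 n t = (m + ½) λ.
Minimum at m = 0: t = λ / (4 n) = 426 / (4 × 2.48) = 42.9 nm.

42.9 nm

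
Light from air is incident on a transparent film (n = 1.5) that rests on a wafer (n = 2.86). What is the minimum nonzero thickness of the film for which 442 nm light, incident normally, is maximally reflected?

147 nm

At the upper boundary (n = 1.0 to n = 1.5) the reflected ray undergoes a half-wave phase shift.
At the lower boundary (n = 1.5 to n = 2.86) the reflected ray undergoes a half-wave phase shift.
Zero or two π shifts → no net half-wave offset.
For maximum reflection here: 2 n t = m λ.
Minimum nonzero at m = 1: t = λ / (2 n) = 442 / (2 × 1.5) = 147 nm.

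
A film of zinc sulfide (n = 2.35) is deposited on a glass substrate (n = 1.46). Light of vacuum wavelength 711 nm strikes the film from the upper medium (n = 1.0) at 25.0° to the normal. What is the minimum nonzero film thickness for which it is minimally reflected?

154 nm

Ray reflecting at the top interface goes from n = 1.0 toward n = 2.35: a half-wave phase shift.
Ray reflecting at the bottom interface goes from n = 2.35 toward n = 1.46: no phase shift.
Net: one phase inversion between the two reflected rays.
With one net inversion, destructive interference in reflection requires 2 n t cos θ_r = m λ.
Snell's law: 1.0 sin 25.0° = 2.35 sin θ_r → sin θ_r = 0.180, cos θ_r = 0.984.
Minimum nonzero at m = 1: t = λ / (2 n cos θ_r) = 711 / (2 × 2.35 × 0.984) = 154 nm.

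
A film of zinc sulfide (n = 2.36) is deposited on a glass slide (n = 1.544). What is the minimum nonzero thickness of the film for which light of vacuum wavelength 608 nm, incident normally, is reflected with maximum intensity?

Ray reflecting at the top interface goes from n = 1.0 toward n = 2.36: a half-wave phase shift.
Bottom surface (2.36 → 1.544): reflection off a lower-index medium gives no phase shift.
The two reflections differ by half a wavelength.
With one net inversion, constructive interference in reflection requires 2 n t = (m + ½) λ.
Minimum at m = 0: t = λ / (4 n) = 608 / (4 × 2.36) = 64.4 nm.

64.4 nm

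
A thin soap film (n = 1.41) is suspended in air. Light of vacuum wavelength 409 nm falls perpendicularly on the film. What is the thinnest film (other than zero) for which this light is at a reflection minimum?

145 nm

At the upper boundary (n = 1.0 to n = 1.41) the reflected ray undergoes a half-wave phase shift.
At the lower boundary (n = 1.41 to n = 1.0) the reflected ray undergoes no phase shift.
Net: one phase inversion between the two reflected rays.
For dark reflection here: 2 n t = m λ.
Minimum nonzero at m = 1: t = λ / (2 n) = 409 / (2 × 1.41) = 145 nm.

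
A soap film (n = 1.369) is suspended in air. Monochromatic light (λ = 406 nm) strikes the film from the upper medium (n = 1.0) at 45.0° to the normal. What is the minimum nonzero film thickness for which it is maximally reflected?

86.6 nm

At the upper boundary (n = 1.0 to n = 1.369) the reflected ray undergoes a half-wave phase shift.
Bottom surface (1.369 → 1.0): reflection off a lower-index medium gives no phase shift.
The two reflections differ by half a wavelength.
So the condition for constructive reflection is 2 n t cos θ_r = (m + ½) λ.
Snell's law: 1.0 sin 45.0° = 1.369 sin θ_r → sin θ_r = 0.517, cos θ_r = 0.856.
Minimum at m = 0: t = λ / (4 n cos θ_r) = 406 / (4 × 1.369 × 0.856) = 86.6 nm.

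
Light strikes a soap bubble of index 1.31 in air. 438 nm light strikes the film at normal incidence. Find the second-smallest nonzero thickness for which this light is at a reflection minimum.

334 nm

Top surface (1.0 → 1.31): reflection off a higher-index medium gives a half-wave phase shift.
Bottom surface (1.31 → 1.0): reflection off a lower-index medium gives no phase shift.
Net: one phase inversion between the two reflected rays.
So the condition for destructive reflection is 2 n t = m λ.
The second-smallest nonzero thickness corresponds to m = 2: t = m λ / (2 n) = 2.00 × 438 / (2 × 1.31) = 334 nm.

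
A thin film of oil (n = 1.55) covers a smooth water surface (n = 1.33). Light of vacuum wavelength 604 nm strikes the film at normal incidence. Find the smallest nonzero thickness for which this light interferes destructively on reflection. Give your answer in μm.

0.195 μm

At the upper boundary (n = 1.0 to n = 1.55) the reflected ray undergoes a half-wave phase shift.
At the lower boundary (n = 1.55 to n = 1.33) the reflected ray undergoes no phase shift.
Net: one phase inversion between the two reflected rays.
So the condition for destructive reflection is 2 n t = m λ.
The smallest nonzero thickness corresponds to m = 1: t = m λ / (2 n) = 1.00 × 604 / (2 × 1.55) = 195 nm.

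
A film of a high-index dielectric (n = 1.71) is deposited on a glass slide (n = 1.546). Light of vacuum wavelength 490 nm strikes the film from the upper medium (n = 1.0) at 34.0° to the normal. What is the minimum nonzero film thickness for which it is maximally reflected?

At the upper boundary (n = 1.0 to n = 1.71) the reflected ray undergoes a half-wave phase shift.
Ray reflecting at the bottom interface goes from n = 1.71 toward n = 1.546: no phase shift.
Net: one phase inversion between the two reflected rays.
For maximum reflection here: 2 n t cos θ_r = (m + ½) λ.
Snell's law: 1.0 sin 34.0° = 1.71 sin θ_r → sin θ_r = 0.327, cos θ_r = 0.945.
Minimum at m = 0: t = λ / (4 n cos θ_r) = 490 / (4 × 1.71 × 0.945) = 75.8 nm.

75.8 nm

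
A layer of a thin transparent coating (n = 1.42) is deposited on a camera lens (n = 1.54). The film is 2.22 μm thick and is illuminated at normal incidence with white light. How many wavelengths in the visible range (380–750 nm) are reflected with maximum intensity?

Top surface (1.0 → 1.42): reflection off a higher-index medium gives a half-wave phase shift.
Bottom surface (1.42 → 1.54): reflection off a higher-index medium gives a half-wave phase shift.
The two reflections carry the same phase change, so no net offset.
So the condition for constructive reflection is 2 n t = m λ.
λ = 2 n t / m = 6305 / m nm.
m=8: 788 nm (IR); m=9: 701 nm (visible); m=10: 630 nm (visible); m=11: 573 nm (visible); m=12: 525 nm (visible); m=13: 485 nm (visible); m=14: 450 nm (visible); m=15: 420 nm (visible); m=16: 394 nm (visible); m=17: 371 nm (UV).

8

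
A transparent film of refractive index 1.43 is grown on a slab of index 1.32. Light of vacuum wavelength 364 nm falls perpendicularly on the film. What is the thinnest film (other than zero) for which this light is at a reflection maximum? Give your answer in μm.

0.0636 μm

Ray reflecting at the top interface goes from n = 1.0 toward n = 1.43: a half-wave phase shift.
At the lower boundary (n = 1.43 to n = 1.32) the reflected ray undergoes no phase shift.
Net: one phase inversion between the two reflected rays.
So the condition for constructive reflection is 2 n t = (m + ½) λ.
Minimum at m = 0: t = λ / (4 n) = 364 / (4 × 1.43) = 63.6 nm.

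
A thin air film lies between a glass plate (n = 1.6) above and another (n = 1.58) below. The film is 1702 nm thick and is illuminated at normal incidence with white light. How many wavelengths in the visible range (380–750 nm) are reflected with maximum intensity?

4

At the upper boundary (n = 1.6 to n = 1.0) the reflected ray undergoes no phase shift.
Bottom surface (1.0 → 1.58): reflection off a higher-index medium gives a half-wave phase shift.
Net: one phase inversion between the two reflected rays.
So the condition for constructive reflection is 2 n t = (m + ½) λ.
λ = 2 n t / (m + ½) = 3404 / (m + ½) nm.
m=4: 756 nm (IR); m=5: 619 nm (visible); m=6: 524 nm (visible); m=7: 454 nm (visible); m=8: 400 nm (visible); m=9: 358 nm (UV).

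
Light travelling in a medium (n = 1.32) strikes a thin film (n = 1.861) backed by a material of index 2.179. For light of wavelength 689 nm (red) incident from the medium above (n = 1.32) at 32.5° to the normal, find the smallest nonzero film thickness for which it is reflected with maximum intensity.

Top surface (1.32 → 1.861): reflection off a higher-index medium gives a half-wave phase shift.
Bottom surface (1.861 → 2.179): reflection off a higher-index medium gives a half-wave phase shift.
The two reflections carry the same phase change, so no net offset.
So the condition for constructive reflection is 2 n t cos θ_r = m λ.
Snell's law: 1.32 sin 32.5° = 1.861 sin θ_r → sin θ_r = 0.381, cos θ_r = 0.925.
Minimum nonzero at m = 1: t = λ / (2 n cos θ_r) = 689 / (2 × 1.861 × 0.925) = 200 nm.

200 nm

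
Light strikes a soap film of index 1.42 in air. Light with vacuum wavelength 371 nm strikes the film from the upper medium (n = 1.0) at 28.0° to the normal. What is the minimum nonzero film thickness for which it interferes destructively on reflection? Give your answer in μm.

0.138 μm

Top surface (1.0 → 1.42): reflection off a higher-index medium gives a half-wave phase shift.
Ray reflecting at the bottom interface goes from n = 1.42 toward n = 1.0: no phase shift.
Exactly one π shift → a net half-wave offset.
With one net inversion, destructive interference in reflection requires 2 n t cos θ_r = m λ.
Snell's law: 1.0 sin 28.0° = 1.42 sin θ_r → sin θ_r = 0.331, cos θ_r = 0.944.
Minimum nonzero at m = 1: t = λ / (2 n cos θ_r) = 371 / (2 × 1.42 × 0.944) = 138 nm.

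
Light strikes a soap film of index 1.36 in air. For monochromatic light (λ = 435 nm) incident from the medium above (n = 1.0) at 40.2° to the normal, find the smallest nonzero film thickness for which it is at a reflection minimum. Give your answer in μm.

0.182 μm

Ray reflecting at the top interface goes from n = 1.0 toward n = 1.36: a half-wave phase shift.
At the lower boundary (n = 1.36 to n = 1.0) the reflected ray undergoes no phase shift.
The two reflections differ by half a wavelength.
For minimum reflection here: 2 n t cos θ_r = m λ.
Snell's law: 1.0 sin 40.2° = 1.36 sin θ_r → sin θ_r = 0.475, cos θ_r = 0.880.
Minimum nonzero at m = 1: t = λ / (2 n cos θ_r) = 435 / (2 × 1.36 × 0.880) = 182 nm.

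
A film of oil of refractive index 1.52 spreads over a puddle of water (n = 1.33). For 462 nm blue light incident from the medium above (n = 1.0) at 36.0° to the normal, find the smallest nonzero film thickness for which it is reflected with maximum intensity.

82.4 nm

At the upper boundary (n = 1.0 to n = 1.52) the reflected ray undergoes a half-wave phase shift.
Bottom surface (1.52 → 1.33): reflection off a lower-index medium gives no phase shift.
The two reflections differ by half a wavelength.
With one net inversion, constructive interference in reflection requires 2 n t cos θ_r = (m + ½) λ.
Snell's law: 1.0 sin 36.0° = 1.52 sin θ_r → sin θ_r = 0.387, cos θ_r = 0.922.
Minimum at m = 0: t = λ / (4 n cos θ_r) = 462 / (4 × 1.52 × 0.922) = 82.4 nm.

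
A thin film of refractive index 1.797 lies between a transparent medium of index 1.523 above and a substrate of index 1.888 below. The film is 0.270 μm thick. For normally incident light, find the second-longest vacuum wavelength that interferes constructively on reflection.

485 nm

Top surface (1.523 → 1.797): reflection off a higher-index medium gives a half-wave phase shift.
Ray reflecting at the bottom interface goes from n = 1.797 toward n = 1.888: a half-wave phase shift.
Net: no relative phase inversion (both shifts match).
For maximum reflection here: 2 n t = m λ.
λ = 2 n t / m. The second-longest wavelength is m = 2: λ = 2 × 1.797 × 270 / 2.00 = 485 nm.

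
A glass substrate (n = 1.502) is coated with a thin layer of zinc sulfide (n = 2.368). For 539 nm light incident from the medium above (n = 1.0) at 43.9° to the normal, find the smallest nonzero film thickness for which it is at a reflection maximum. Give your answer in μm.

0.0595 μm

At the upper boundary (n = 1.0 to n = 2.368) the reflected ray undergoes a half-wave phase shift.
Ray reflecting at the bottom interface goes from n = 2.368 toward n = 1.502: no phase shift.
Net: one phase inversion between the two reflected rays.
With one net inversion, constructive interference in reflection requires 2 n t cos θ_r = (m + ½) λ.
Snell's law: 1.0 sin 43.9° = 2.368 sin θ_r → sin θ_r = 0.293, cos θ_r = 0.956.
Minimum at m = 0: t = λ / (4 n cos θ_r) = 539 / (4 × 2.368 × 0.956) = 59.5 nm.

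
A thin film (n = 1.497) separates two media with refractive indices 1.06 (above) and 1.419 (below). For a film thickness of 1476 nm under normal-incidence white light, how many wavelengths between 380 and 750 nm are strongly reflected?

Ray reflecting at the top interface goes from n = 1.06 toward n = 1.497: a half-wave phase shift.
Ray reflecting at the bottom interface goes from n = 1.497 toward n = 1.419: no phase shift.
The two reflections differ by half a wavelength.
So the condition for constructive reflection is 2 n t = (m + ½) λ.
λ = 2 n t / (m + ½) = 4419 / (m + ½) nm.
m=5: 803 nm (IR); m=6: 680 nm (visible); m=7: 589 nm (visible); m=8: 520 nm (visible); m=9: 465 nm (visible); m=10: 421 nm (visible); m=11: 384 nm (visible); m=12: 354 nm (UV).

6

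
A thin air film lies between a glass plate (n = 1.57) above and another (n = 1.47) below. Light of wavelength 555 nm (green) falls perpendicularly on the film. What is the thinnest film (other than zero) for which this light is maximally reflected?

Top surface (1.57 → 1.0): reflection off a lower-index medium gives no phase shift.
Bottom surface (1.0 → 1.47): reflection off a higher-index medium gives a half-wave phase shift.
Exactly one π shift → a net half-wave offset.
So the condition for constructive reflection is 2 n t = (m + ½) λ.
Minimum at m = 0: t = λ / (4 n) = 555 / (4 × 1.0) = 139 nm.

139 nm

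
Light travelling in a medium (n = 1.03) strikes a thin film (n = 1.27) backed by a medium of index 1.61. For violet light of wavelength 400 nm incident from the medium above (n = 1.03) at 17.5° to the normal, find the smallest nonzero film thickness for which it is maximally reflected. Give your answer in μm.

0.162 μm

At the upper boundary (n = 1.03 to n = 1.27) the reflected ray undergoes a half-wave phase shift.
Ray reflecting at the bottom interface goes from n = 1.27 toward n = 1.61: a half-wave phase shift.
The two reflections carry the same phase change, so no net offset.
With no net inversion, constructive interference in reflection requires 2 n t cos θ_r = m λ.
Snell's law: 1.03 sin 17.5° = 1.27 sin θ_r → sin θ_r = 0.244, cos θ_r = 0.970.
Minimum nonzero at m = 1: t = λ / (2 n cos θ_r) = 400 / (2 × 1.27 × 0.970) = 162 nm.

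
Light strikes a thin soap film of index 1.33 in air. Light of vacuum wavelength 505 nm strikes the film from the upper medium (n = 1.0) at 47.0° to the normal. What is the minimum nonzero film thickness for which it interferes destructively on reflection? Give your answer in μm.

0.227 μm

Top surface (1.0 → 1.33): reflection off a higher-index medium gives a half-wave phase shift.
Bottom surface (1.33 → 1.0): reflection off a lower-index medium gives no phase shift.
The two reflections differ by half a wavelength.
So the condition for destructive reflection is 2 n t cos θ_r = m λ.
Snell's law: 1.0 sin 47.0° = 1.33 sin θ_r → sin θ_r = 0.550, cos θ_r = 0.835.
Minimum nonzero at m = 1: t = λ / (2 n cos θ_r) = 505 / (2 × 1.33 × 0.835) = 227 nm.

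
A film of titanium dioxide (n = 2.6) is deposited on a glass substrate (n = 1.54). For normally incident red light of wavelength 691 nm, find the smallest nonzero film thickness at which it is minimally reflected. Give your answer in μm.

0.133 μm

Top surface (1.0 → 2.6): reflection off a higher-index medium gives a half-wave phase shift.
Ray reflecting at the bottom interface goes from n = 2.6 toward n = 1.54: no phase shift.
The two reflections differ by half a wavelength.
With one net inversion, destructive interference in reflection requires 2 n t = m λ.
Minimum nonzero at m = 1: t = λ / (2 n) = 691 / (2 × 2.6) = 133 nm.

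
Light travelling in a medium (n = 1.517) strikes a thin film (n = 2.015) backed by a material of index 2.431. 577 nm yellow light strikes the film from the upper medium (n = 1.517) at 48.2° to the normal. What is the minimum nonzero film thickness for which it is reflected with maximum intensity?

173 nm

Top surface (1.517 → 2.015): reflection off a higher-index medium gives a half-wave phase shift.
Ray reflecting at the bottom interface goes from n = 2.015 toward n = 2.431: a half-wave phase shift.
Net: no relative phase inversion (both shifts match).
So the condition for constructive reflection is 2 n t cos θ_r = m λ.
Snell's law: 1.517 sin 48.2° = 2.015 sin θ_r → sin θ_r = 0.561, cos θ_r = 0.828.
Minimum nonzero at m = 1: t = λ / (2 n cos θ_r) = 577 / (2 × 2.015 × 0.828) = 173 nm.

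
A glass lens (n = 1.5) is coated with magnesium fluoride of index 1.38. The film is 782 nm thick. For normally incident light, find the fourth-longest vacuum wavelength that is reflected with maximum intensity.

At the upper boundary (n = 1.0 to n = 1.38) the reflected ray undergoes a half-wave phase shift.
At the lower boundary (n = 1.38 to n = 1.5) the reflected ray undergoes a half-wave phase shift.
Zero or two π shifts → no net half-wave offset.
So the condition for constructive reflection is 2 n t = m λ.
λ = 2 n t / m. The fourth-longest wavelength is m = 4: λ = 2 × 1.38 × 782 / 4.00 = 540 nm.

540 nm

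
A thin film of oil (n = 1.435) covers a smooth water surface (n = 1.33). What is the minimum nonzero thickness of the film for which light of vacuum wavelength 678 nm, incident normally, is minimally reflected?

Top surface (1.0 → 1.435): reflection off a higher-index medium gives a half-wave phase shift.
Bottom surface (1.435 → 1.33): reflection off a lower-index medium gives no phase shift.
Exactly one π shift → a net half-wave offset.
For weak reflection here: 2 n t = m λ.
Minimum nonzero at m = 1: t = λ / (2 n) = 678 / (2 × 1.435) = 236 nm.

236 nm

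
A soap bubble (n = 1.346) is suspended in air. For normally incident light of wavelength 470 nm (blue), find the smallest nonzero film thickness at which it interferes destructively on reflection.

Ray reflecting at the top interface goes from n = 1.0 toward n = 1.346: a half-wave phase shift.
Ray reflecting at the bottom interface goes from n = 1.346 toward n = 1.0: no phase shift.
Exactly one π shift → a net half-wave offset.
For weak reflection here: 2 n t = m λ.
Minimum nonzero at m = 1: t = λ / (2 n) = 470 / (2 × 1.346) = 175 nm.

175 nm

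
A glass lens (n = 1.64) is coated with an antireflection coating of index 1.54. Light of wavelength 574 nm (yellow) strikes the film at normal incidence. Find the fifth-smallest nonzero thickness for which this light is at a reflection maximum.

Top surface (1.0 → 1.54): reflection off a higher-index medium gives a half-wave phase shift.
Ray reflecting at the bottom interface goes from n = 1.54 toward n = 1.64: a half-wave phase shift.
Zero or two π shifts → no net half-wave offset.
So the condition for constructive reflection is 2 n t = m λ.
The fifth-smallest nonzero thickness corresponds to m = 5: t = m λ / (2 n) = 5.00 × 574 / (2 × 1.54) = 932 nm.

932 nm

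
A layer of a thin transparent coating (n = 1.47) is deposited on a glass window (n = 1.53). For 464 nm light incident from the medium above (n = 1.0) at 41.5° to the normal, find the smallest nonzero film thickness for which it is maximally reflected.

177 nm

Top surface (1.0 → 1.47): reflection off a higher-index medium gives a half-wave phase shift.
Ray reflecting at the bottom interface goes from n = 1.47 toward n = 1.53: a half-wave phase shift.
Zero or two π shifts → no net half-wave offset.
For maximum reflection here: 2 n t cos θ_r = m λ.
Snell's law: 1.0 sin 41.5° = 1.47 sin θ_r → sin θ_r = 0.451, cos θ_r = 0.893.
Minimum nonzero at m = 1: t = λ / (2 n cos θ_r) = 464 / (2 × 1.47 × 0.893) = 177 nm.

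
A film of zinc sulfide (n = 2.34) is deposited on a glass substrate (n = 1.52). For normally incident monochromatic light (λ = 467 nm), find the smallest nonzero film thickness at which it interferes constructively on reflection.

Ray reflecting at the top interface goes from n = 1.0 toward n = 2.34: a half-wave phase shift.
At the lower boundary (n = 2.34 to n = 1.52) the reflected ray undergoes no phase shift.
The two reflections differ by half a wavelength.
With one net inversion, constructive interference in reflection requires 2 n t = (m + ½) λ.
Minimum at m = 0: t = λ / (4 n) = 467 / (4 × 2.34) = 49.9 nm.

49.9 nm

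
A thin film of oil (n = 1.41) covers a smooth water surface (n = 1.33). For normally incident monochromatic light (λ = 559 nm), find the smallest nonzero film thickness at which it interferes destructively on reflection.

198 nm

At the upper boundary (n = 1.0 to n = 1.41) the reflected ray undergoes a half-wave phase shift.
At the lower boundary (n = 1.41 to n = 1.33) the reflected ray undergoes no phase shift.
Net: one phase inversion between the two reflected rays.
For dark reflection here: 2 n t = m λ.
Minimum nonzero at m = 1: t = λ / (2 n) = 559 / (2 × 1.41) = 198 nm.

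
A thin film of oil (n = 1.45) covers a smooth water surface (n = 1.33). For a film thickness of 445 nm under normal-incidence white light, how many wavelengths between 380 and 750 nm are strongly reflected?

Ray reflecting at the top interface goes from n = 1.0 toward n = 1.45: a half-wave phase shift.
Ray reflecting at the bottom interface goes from n = 1.45 toward n = 1.33: no phase shift.
Exactly one π shift → a net half-wave offset.
For maximum reflection here: 2 n t = (m + ½) λ.
λ = 2 n t / (m + ½) = 1291 / (m + ½) nm.
m=1: 860 nm (IR); m=2: 516 nm (visible); m=3: 369 nm (UV).

1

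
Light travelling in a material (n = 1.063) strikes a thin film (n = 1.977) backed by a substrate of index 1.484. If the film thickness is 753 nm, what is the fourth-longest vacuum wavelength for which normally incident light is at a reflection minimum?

744 nm

Top surface (1.063 → 1.977): reflection off a higher-index medium gives a half-wave phase shift.
Bottom surface (1.977 → 1.484): reflection off a lower-index medium gives no phase shift.
Exactly one π shift → a net half-wave offset.
With one net inversion, destructive interference in reflection requires 2 n t = m λ.
λ = 2 n t / m. The fourth-longest wavelength is m = 4: λ = 2 × 1.977 × 753 / 4.00 = 744 nm.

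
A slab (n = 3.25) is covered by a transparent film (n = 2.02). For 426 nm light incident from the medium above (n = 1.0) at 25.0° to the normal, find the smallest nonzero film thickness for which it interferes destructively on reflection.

Top surface (1.0 → 2.02): reflection off a higher-index medium gives a half-wave phase shift.
Bottom surface (2.02 → 3.25): reflection off a higher-index medium gives a half-wave phase shift.
Zero or two π shifts → no net half-wave offset.
With no net inversion, destructive interference in reflection requires 2 n t cos θ_r = (m + ½) λ.
Snell's law: 1.0 sin 25.0° = 2.02 sin θ_r → sin θ_r = 0.209, cos θ_r = 0.978.
Minimum at m = 0: t = λ / (4 n cos θ_r) = 426 / (4 × 2.02 × 0.978) = 53.9 nm.

53.9 nm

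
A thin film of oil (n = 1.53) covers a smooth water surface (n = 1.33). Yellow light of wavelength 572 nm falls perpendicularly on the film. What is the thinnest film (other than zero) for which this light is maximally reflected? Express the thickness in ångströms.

Top surface (1.0 → 1.53): reflection off a higher-index medium gives a half-wave phase shift.
At the lower boundary (n = 1.53 to n = 1.33) the reflected ray undergoes no phase shift.
The two reflections differ by half a wavelength.
With one net inversion, constructive interference in reflection requires 2 n t = (m + ½) λ.
Minimum at m = 0: t = λ / (4 n) = 572 / (4 × 1.53) = 93.5 nm.

935 Å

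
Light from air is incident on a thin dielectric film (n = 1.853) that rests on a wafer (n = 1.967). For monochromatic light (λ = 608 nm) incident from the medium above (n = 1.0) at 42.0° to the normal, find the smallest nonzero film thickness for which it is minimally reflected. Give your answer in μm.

0.0880 μm

Ray reflecting at the top interface goes from n = 1.0 toward n = 1.853: a half-wave phase shift.
Bottom surface (1.853 → 1.967): reflection off a higher-index medium gives a half-wave phase shift.
Net: no relative phase inversion (both shifts match).
With no net inversion, destructive interference in reflection requires 2 n t cos θ_r = (m + ½) λ.
Snell's law: 1.0 sin 42.0° = 1.853 sin θ_r → sin θ_r = 0.361, cos θ_r = 0.933.
Minimum at m = 0: t = λ / (4 n cos θ_r) = 608 / (4 × 1.853 × 0.933) = 88.0 nm.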